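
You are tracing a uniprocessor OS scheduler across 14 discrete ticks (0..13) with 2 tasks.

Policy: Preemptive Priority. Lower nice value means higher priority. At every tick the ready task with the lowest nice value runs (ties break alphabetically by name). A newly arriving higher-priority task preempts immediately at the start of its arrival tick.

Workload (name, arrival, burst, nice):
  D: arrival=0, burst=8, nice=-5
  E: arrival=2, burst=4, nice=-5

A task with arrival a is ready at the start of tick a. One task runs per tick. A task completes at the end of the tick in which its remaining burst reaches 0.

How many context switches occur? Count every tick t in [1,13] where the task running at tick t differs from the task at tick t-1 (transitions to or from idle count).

t=0: ready={D} → run D
t=1: ready={D} → run D
t=2: ready={D,E} → run D
t=3: ready={D,E} → run D
t=4: ready={D,E} → run D
t=5: ready={D,E} → run D
t=6: ready={D,E} → run D
t=7: ready={D,E} → run D
t=8: ready={E} → run E
t=9: ready={E} → run E
t=10: ready={E} → run E
t=11: ready={E} → run E
t=12: (idle)
t=13: (idle)

context switches = 2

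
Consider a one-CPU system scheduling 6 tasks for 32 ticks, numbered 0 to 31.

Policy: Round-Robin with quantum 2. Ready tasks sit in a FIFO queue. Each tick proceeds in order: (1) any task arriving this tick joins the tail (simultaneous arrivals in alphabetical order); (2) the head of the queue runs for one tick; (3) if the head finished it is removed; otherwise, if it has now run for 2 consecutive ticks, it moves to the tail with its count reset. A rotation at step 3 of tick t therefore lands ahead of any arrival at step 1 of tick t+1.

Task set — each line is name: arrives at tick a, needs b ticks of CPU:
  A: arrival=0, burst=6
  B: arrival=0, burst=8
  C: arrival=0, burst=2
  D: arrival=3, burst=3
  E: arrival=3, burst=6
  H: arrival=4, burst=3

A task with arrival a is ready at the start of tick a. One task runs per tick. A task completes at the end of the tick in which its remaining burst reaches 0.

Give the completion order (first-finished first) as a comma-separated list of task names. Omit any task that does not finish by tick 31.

t=0: queue=[A,B,C] q_used=0 → run A
t=1: queue=[A,B,C] q_used=1 → run A
t=2: queue=[B,C,A] q_used=0 → run B
t=3: queue=[B,C,A,D,E] q_used=1 → run B
t=4: queue=[C,A,D,E,B,H] q_used=0 → run C
t=5: queue=[C,A,D,E,B,H] q_used=1 → run C
t=6: queue=[A,D,E,B,H] q_used=0 → run A
t=7: queue=[A,D,E,B,H] q_used=1 → run A
t=8: queue=[D,E,B,H,A] q_used=0 → run D
t=9: queue=[D,E,B,H,A] q_used=1 → run D
t=10: queue=[E,B,H,A,D] q_used=0 → run E
t=11: queue=[E,B,H,A,D] q_used=1 → run E
t=12: queue=[B,H,A,D,E] q_used=0 → run B
t=13: queue=[B,H,A,D,E] q_used=1 → run B
t=14: queue=[H,A,D,E,B] q_used=0 → run H
t=15: queue=[H,A,D,E,B] q_used=1 → run H
t=16: queue=[A,D,E,B,H] q_used=0 → run A
t=17: queue=[A,D,E,B,H] q_used=1 → run A
t=18: queue=[D,E,B,H] q_used=0 → run D
t=19: queue=[E,B,H] q_used=0 → run E
t=20: queue=[E,B,H] q_used=1 → run E
t=21: queue=[B,H,E] q_used=0 → run B
t=22: queue=[B,H,E] q_used=1 → run B
t=23: queue=[H,E,B] q_used=0 → run H
t=24: queue=[E,B] q_used=0 → run E
t=25: queue=[E,B] q_used=1 → run E
t=26: queue=[B] q_used=0 → run B
t=27: queue=[B] q_used=1 → run B
t=28: (idle)
t=29: (idle)
t=30: (idle)
t=31: (idle)

completion order = C, A, D, H, E, B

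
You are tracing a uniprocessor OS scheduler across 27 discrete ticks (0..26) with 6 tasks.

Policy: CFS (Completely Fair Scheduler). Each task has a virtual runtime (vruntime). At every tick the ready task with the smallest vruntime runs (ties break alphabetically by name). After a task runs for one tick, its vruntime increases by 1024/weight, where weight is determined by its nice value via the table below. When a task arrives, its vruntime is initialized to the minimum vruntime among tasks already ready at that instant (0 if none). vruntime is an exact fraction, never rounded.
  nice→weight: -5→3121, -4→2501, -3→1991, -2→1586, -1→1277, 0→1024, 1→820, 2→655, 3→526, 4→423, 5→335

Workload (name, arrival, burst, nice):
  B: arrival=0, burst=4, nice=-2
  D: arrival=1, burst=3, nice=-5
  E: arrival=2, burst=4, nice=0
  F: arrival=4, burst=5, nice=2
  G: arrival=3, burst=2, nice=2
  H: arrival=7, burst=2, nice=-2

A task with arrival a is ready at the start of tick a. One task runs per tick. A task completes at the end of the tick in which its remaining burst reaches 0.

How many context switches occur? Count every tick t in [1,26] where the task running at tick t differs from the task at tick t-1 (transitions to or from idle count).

context switches = 16

t=0: vr[B=0] → run B
t=1: vr[B=512/793 D=512/793] → run B
t=2: vr[B=1024/793 D=512/793 E=512/793] → run D
t=3: vr[B=1024/793 D=2409984/2474953 E=512/793 G=512/793] → run E
t=4: vr[B=1024/793 D=2409984/2474953 E=1305/793 F=512/793 G=512/793] → run F
t=5: vr[B=1024/793 D=2409984/2474953 E=1305/793 F=1147392/519415 G=512/793] → run G
t=6: vr[B=1024/793 D=2409984/2474953 E=1305/793 F=1147392/519415 G=1147392/519415] → run D
t=7: vr[B=1024/793 D=3222016/2474953 E=1305/793 F=1147392/519415 G=1147392/519415 H=1024/793] → run B
t=8: vr[B=1536/793 D=3222016/2474953 E=1305/793 F=1147392/519415 G=1147392/519415 H=1024/793] → run H
t=9: vr[B=1536/793 D=3222016/2474953 E=1305/793 F=1147392/519415 G=1147392/519415 H=1536/793] → run D
t=10: vr[B=1536/793 E=1305/793 F=1147392/519415 G=1147392/519415 H=1536/793] → run E
t=11: vr[B=1536/793 E=2098/793 F=1147392/519415 G=1147392/519415 H=1536/793] → run B
t=12: vr[E=2098/793 F=1147392/519415 G=1147392/519415 H=1536/793] → run H
t=13: vr[E=2098/793 F=1147392/519415 G=1147392/519415] → run F
t=14: vr[E=2098/793 F=1959424/519415 G=1147392/519415] → run G
t=15: vr[E=2098/793 F=1959424/519415] → run E
t=16: vr[E=2891/793 F=1959424/519415] → run E
t=17: vr[F=1959424/519415] → run F
t=18: vr[F=2771456/519415] → run F
t=19: vr[F=3583488/519415] → run F
t=20: (idle)
t=21: (idle)
t=22: (idle)
t=23: (idle)
t=24: (idle)
t=25: (idle)
t=26: (idle)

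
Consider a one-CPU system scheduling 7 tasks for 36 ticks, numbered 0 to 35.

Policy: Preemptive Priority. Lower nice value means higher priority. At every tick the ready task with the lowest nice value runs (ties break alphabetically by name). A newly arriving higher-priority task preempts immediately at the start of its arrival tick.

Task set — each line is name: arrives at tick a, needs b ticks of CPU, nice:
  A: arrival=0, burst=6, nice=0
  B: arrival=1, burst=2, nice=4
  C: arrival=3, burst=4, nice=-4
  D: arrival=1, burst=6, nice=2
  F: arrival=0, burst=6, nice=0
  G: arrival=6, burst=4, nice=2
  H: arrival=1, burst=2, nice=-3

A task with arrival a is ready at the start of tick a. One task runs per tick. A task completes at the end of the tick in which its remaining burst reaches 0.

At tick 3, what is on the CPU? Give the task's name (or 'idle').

running at tick 3 = C

t=0: ready={A,F} → run A
t=1: ready={A,B,D,F,H} → run H
t=2: ready={A,B,D,F,H} → run H
t=3: ready={A,B,C,D,F} → run C
t=4: ready={A,B,C,D,F} → run C
t=5: ready={A,B,C,D,F} → run C
t=6: ready={A,B,C,D,F,G} → run C
t=7: ready={A,B,D,F,G} → run A
t=8: ready={A,B,D,F,G} → run A
t=9: ready={A,B,D,F,G} → run A
t=10: ready={A,B,D,F,G} → run A
t=11: ready={A,B,D,F,G} → run A
t=12: ready={B,D,F,G} → run F
t=13: ready={B,D,F,G} → run F
t=14: ready={B,D,F,G} → run F
t=15: ready={B,D,F,G} → run F
t=16: ready={B,D,F,G} → run F
t=17: ready={B,D,F,G} → run F
t=18: ready={B,D,G} → run D
t=19: ready={B,D,G} → run D
t=20: ready={B,D,G} → run D
t=21: ready={B,D,G} → run D
t=22: ready={B,D,G} → run D
t=23: ready={B,D,G} → run D
t=24: ready={B,G} → run G
t=25: ready={B,G} → run G
t=26: ready={B,G} → run G
t=27: ready={B,G} → run G
t=28: ready={B} → run B
t=29: ready={B} → run B
t=30: (idle)
t=31: (idle)
t=32: (idle)
t=33: (idle)
t=34: (idle)
t=35: (idle)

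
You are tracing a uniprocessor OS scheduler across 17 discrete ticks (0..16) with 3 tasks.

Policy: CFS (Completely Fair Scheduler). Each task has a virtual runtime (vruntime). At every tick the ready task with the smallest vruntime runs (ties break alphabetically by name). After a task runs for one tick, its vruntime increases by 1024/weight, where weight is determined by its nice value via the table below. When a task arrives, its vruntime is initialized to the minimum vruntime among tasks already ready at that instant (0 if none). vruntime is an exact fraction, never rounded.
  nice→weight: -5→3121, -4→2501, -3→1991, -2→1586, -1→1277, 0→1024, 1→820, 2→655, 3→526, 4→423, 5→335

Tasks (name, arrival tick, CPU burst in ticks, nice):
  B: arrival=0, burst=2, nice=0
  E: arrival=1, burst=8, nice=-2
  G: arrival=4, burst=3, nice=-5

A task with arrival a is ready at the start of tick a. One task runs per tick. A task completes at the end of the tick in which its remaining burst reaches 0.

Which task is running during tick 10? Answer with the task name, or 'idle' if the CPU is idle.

running at tick 10 = E

t=0: vr[B=0] → run B
t=1: vr[B=1 E=1] → run B
t=2: vr[E=1] → run E
t=3: vr[E=1305/793] → run E
t=4: vr[E=1817/793 G=1817/793] → run E
t=5: vr[E=2329/793 G=1817/793] → run G
t=6: vr[E=2329/793 G=6482889/2474953] → run G
t=7: vr[E=2329/793 G=7294921/2474953] → run E
t=8: vr[E=2841/793 G=7294921/2474953] → run G
t=9: vr[E=2841/793] → run E
t=10: vr[E=3353/793] → run E
t=11: vr[E=3865/793] → run E
t=12: vr[E=4377/793] → run E
t=13: (idle)
t=14: (idle)
t=15: (idle)
t=16: (idle)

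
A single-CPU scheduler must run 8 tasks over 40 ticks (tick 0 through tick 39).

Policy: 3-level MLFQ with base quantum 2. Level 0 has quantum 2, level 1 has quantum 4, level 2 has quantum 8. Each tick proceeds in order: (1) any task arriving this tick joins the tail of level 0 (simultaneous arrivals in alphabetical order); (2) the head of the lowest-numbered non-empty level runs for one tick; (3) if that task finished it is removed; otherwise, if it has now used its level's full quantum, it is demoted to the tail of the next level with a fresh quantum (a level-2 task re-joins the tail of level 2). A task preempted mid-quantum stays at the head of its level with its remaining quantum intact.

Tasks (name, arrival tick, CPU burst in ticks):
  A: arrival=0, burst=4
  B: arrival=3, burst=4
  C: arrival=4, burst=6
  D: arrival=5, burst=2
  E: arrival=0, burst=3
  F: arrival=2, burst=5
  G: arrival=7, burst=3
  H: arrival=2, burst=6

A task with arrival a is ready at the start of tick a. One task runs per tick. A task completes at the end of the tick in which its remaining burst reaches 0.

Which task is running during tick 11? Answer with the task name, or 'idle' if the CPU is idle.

t=0: L0/L1/L2 = AE/-/- → run A
t=1: L0/L1/L2 = AE/-/- → run A
t=2: L0/L1/L2 = EFH/A/- → run E
t=3: L0/L1/L2 = EFHB/A/- → run E
t=4: L0/L1/L2 = FHBC/AE/- → run F
t=5: L0/L1/L2 = FHBCD/AE/- → run F
t=6: L0/L1/L2 = HBCD/AEF/- → run H
t=7: L0/L1/L2 = HBCDG/AEF/- → run H
t=8: L0/L1/L2 = BCDG/AEFH/- → run B
t=9: L0/L1/L2 = BCDG/AEFH/- → run B
t=10: L0/L1/L2 = CDG/AEFHB/- → run C
t=11: L0/L1/L2 = CDG/AEFHB/- → run C
t=12: L0/L1/L2 = DG/AEFHBC/- → run D
t=13: L0/L1/L2 = DG/AEFHBC/- → run D
t=14: L0/L1/L2 = G/AEFHBC/- → run G
t=15: L0/L1/L2 = G/AEFHBC/- → run G
t=16: L0/L1/L2 = -/AEFHBCG/- → run A
t=17: L0/L1/L2 = -/AEFHBCG/- → run A
t=18: L0/L1/L2 = -/EFHBCG/- → run E
t=19: L0/L1/L2 = -/FHBCG/- → run F
t=20: L0/L1/L2 = -/FHBCG/- → run F
t=21: L0/L1/L2 = -/FHBCG/- → run F
t=22: L0/L1/L2 = -/HBCG/- → run H
t=23: L0/L1/L2 = -/HBCG/- → run H
t=24: L0/L1/L2 = -/HBCG/- → run H
t=25: L0/L1/L2 = -/HBCG/- → run H
t=26: L0/L1/L2 = -/BCG/- → run B
t=27: L0/L1/L2 = -/BCG/- → run B
t=28: L0/L1/L2 = -/CG/- → run C
t=29: L0/L1/L2 = -/CG/- → run C
t=30: L0/L1/L2 = -/CG/- → run C
t=31: L0/L1/L2 = -/CG/- → run C
t=32: L0/L1/L2 = -/G/- → run G
t=33: (idle)
t=34: (idle)
t=35: (idle)
t=36: (idle)
t=37: (idle)
t=38: (idle)
t=39: (idle)

running at tick 11 = C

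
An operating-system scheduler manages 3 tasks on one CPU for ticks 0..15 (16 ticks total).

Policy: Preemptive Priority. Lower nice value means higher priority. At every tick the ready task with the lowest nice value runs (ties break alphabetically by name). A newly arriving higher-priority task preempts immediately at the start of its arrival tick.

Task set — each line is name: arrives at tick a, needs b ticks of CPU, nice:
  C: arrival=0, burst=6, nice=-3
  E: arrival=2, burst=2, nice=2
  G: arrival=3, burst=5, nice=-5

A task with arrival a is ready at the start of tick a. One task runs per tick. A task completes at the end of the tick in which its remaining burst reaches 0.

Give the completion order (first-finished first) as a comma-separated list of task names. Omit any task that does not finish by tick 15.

t=0: ready={C} → run C
t=1: ready={C} → run C
t=2: ready={C,E} → run C
t=3: ready={C,E,G} → run G
t=4: ready={C,E,G} → run G
t=5: ready={C,E,G} → run G
t=6: ready={C,E,G} → run G
t=7: ready={C,E,G} → run G
t=8: ready={C,E} → run C
t=9: ready={C,E} → run C
t=10: ready={C,E} → run C
t=11: ready={E} → run E
t=12: ready={E} → run E
t=13: (idle)
t=14: (idle)
t=15: (idle)

completion order = G, C, E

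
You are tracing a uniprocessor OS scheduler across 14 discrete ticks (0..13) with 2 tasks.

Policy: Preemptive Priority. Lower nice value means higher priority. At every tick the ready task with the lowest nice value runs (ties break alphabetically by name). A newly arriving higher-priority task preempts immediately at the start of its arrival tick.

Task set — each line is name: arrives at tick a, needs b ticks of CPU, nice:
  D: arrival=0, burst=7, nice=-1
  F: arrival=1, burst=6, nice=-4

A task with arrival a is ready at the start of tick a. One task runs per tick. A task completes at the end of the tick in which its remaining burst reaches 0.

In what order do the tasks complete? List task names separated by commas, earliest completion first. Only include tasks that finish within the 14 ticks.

t=0: ready={D} → run D
t=1: ready={D,F} → run F
t=2: ready={D,F} → run F
t=3: ready={D,F} → run F
t=4: ready={D,F} → run F
t=5: ready={D,F} → run F
t=6: ready={D,F} → run F
t=7: ready={D} → run D
t=8: ready={D} → run D
t=9: ready={D} → run D
t=10: ready={D} → run D
t=11: ready={D} → run D
t=12: ready={D} → run D
t=13: (idle)

completion order = F, D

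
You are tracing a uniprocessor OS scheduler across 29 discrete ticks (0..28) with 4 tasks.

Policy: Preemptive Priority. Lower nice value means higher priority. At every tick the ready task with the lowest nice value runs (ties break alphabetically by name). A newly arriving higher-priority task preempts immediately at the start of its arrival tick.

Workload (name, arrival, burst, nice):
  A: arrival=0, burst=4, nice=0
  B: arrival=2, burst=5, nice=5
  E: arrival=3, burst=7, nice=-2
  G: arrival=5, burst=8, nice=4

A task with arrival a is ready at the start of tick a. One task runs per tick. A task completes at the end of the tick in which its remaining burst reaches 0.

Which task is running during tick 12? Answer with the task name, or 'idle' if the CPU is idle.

running at tick 12 = G

t=0: ready={A} → run A
t=1: ready={A} → run A
t=2: ready={A,B} → run A
t=3: ready={A,B,E} → run E
t=4: ready={A,B,E} → run E
t=5: ready={A,B,E,G} → run E
t=6: ready={A,B,E,G} → run E
t=7: ready={A,B,E,G} → run E
t=8: ready={A,B,E,G} → run E
t=9: ready={A,B,E,G} → run E
t=10: ready={A,B,G} → run A
t=11: ready={B,G} → run G
t=12: ready={B,G} → run G
t=13: ready={B,G} → run G
t=14: ready={B,G} → run G
t=15: ready={B,G} → run G
t=16: ready={B,G} → run G
t=17: ready={B,G} → run G
t=18: ready={B,G} → run G
t=19: ready={B} → run B
t=20: ready={B} → run B
t=21: ready={B} → run B
t=22: ready={B} → run B
t=23: ready={B} → run B
t=24: (idle)
t=25: (idle)
t=26: (idle)
t=27: (idle)
t=28: (idle)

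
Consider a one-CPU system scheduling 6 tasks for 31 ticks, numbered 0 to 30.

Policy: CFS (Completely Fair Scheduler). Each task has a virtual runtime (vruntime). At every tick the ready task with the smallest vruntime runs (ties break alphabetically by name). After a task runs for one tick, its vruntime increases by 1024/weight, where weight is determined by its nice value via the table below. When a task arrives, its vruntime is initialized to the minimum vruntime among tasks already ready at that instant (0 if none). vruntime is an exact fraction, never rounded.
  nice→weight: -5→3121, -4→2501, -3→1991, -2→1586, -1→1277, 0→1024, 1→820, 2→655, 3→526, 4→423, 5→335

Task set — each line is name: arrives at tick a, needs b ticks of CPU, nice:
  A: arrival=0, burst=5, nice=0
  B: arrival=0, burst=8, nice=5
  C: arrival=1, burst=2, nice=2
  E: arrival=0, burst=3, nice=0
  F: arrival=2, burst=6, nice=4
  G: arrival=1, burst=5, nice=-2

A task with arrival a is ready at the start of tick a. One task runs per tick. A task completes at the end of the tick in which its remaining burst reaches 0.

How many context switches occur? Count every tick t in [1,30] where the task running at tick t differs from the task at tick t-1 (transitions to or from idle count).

context switches = 24

t=0: vr[A=0 B=0 E=0] → run A
t=1: vr[A=1 B=0 C=0 E=0 G=0] → run B
t=2: vr[A=1 B=1024/335 C=0 E=0 F=0 G=0] → run C
t=3: vr[A=1 B=1024/335 C=1024/655 E=0 F=0 G=0] → run E
t=4: vr[A=1 B=1024/335 C=1024/655 E=1 F=0 G=0] → run F
t=5: vr[A=1 B=1024/335 C=1024/655 E=1 F=1024/423 G=0] → run G
t=6: vr[A=1 B=1024/335 C=1024/655 E=1 F=1024/423 G=512/793] → run G
t=7: vr[A=1 B=1024/335 C=1024/655 E=1 F=1024/423 G=1024/793] → run A
t=8: vr[A=2 B=1024/335 C=1024/655 E=1 F=1024/423 G=1024/793] → run E
t=9: vr[A=2 B=1024/335 C=1024/655 E=2 F=1024/423 G=1024/793] → run G
t=10: vr[A=2 B=1024/335 C=1024/655 E=2 F=1024/423 G=1536/793] → run C
t=11: vr[A=2 B=1024/335 E=2 F=1024/423 G=1536/793] → run G
t=12: vr[A=2 B=1024/335 E=2 F=1024/423 G=2048/793] → run A
t=13: vr[A=3 B=1024/335 E=2 F=1024/423 G=2048/793] → run E
t=14: vr[A=3 B=1024/335 F=1024/423 G=2048/793] → run F
t=15: vr[A=3 B=1024/335 F=2048/423 G=2048/793] → run G
t=16: vr[A=3 B=1024/335 F=2048/423] → run A
t=17: vr[A=4 B=1024/335 F=2048/423] → run B
t=18: vr[A=4 B=2048/335 F=2048/423] → run A
t=19: vr[B=2048/335 F=2048/423] → run F
t=20: vr[B=2048/335 F=1024/141] → run B
t=21: vr[B=3072/335 F=1024/141] → run F
t=22: vr[B=3072/335 F=4096/423] → run B
t=23: vr[B=4096/335 F=4096/423] → run F
t=24: vr[B=4096/335 F=5120/423] → run F
t=25: vr[B=4096/335] → run B
t=26: vr[B=1024/67] → run B
t=27: vr[B=6144/335] → run B
t=28: vr[B=7168/335] → run B
t=29: (idle)
t=30: (idle)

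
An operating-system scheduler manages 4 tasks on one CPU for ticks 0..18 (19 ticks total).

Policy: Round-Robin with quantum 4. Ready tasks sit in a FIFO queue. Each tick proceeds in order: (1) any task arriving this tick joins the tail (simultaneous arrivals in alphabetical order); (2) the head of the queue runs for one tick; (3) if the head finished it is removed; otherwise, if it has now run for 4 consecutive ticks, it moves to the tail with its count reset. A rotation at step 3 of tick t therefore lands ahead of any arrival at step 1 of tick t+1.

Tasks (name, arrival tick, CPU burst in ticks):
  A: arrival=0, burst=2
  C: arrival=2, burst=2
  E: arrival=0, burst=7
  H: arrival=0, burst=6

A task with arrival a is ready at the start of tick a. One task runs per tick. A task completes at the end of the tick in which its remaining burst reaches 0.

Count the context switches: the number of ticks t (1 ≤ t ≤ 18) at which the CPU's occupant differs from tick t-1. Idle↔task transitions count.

t=0: queue=[A,E,H] q_used=0 → run A
t=1: queue=[A,E,H] q_used=1 → run A
t=2: queue=[E,H,C] q_used=0 → run E
t=3: queue=[E,H,C] q_used=1 → run E
t=4: queue=[E,H,C] q_used=2 → run E
t=5: queue=[E,H,C] q_used=3 → run E
t=6: queue=[H,C,E] q_used=0 → run H
t=7: queue=[H,C,E] q_used=1 → run H
t=8: queue=[H,C,E] q_used=2 → run H
t=9: queue=[H,C,E] q_used=3 → run H
t=10: queue=[C,E,H] q_used=0 → run C
t=11: queue=[C,E,H] q_used=1 → run C
t=12: queue=[E,H] q_used=0 → run E
t=13: queue=[E,H] q_used=1 → run E
t=14: queue=[E,H] q_used=2 → run E
t=15: queue=[H] q_used=0 → run H
t=16: queue=[H] q_used=1 → run H
t=17: (idle)
t=18: (idle)

context switches = 6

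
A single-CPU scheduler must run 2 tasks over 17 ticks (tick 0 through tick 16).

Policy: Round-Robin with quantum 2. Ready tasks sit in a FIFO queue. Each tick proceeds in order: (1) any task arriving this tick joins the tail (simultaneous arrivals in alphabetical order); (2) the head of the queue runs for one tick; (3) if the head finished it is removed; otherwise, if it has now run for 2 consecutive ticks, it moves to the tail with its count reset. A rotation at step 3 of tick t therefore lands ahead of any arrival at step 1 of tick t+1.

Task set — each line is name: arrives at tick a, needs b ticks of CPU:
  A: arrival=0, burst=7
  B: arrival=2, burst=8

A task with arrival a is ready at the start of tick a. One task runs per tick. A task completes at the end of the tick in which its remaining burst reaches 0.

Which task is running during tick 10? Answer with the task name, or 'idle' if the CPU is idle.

running at tick 10 = A

t=0: queue=[A] q_used=0 → run A
t=1: queue=[A] q_used=1 → run A
t=2: queue=[A,B] q_used=0 → run A
t=3: queue=[A,B] q_used=1 → run A
t=4: queue=[B,A] q_used=0 → run B
t=5: queue=[B,A] q_used=1 → run B
t=6: queue=[A,B] q_used=0 → run A
t=7: queue=[A,B] q_used=1 → run A
t=8: queue=[B,A] q_used=0 → run B
t=9: queue=[B,A] q_used=1 → run B
t=10: queue=[A,B] q_used=0 → run A
t=11: queue=[B] q_used=0 → run B
t=12: queue=[B] q_used=1 → run B
t=13: queue=[B] q_used=0 → run B
t=14: queue=[B] q_used=1 → run B
t=15: (idle)
t=16: (idle)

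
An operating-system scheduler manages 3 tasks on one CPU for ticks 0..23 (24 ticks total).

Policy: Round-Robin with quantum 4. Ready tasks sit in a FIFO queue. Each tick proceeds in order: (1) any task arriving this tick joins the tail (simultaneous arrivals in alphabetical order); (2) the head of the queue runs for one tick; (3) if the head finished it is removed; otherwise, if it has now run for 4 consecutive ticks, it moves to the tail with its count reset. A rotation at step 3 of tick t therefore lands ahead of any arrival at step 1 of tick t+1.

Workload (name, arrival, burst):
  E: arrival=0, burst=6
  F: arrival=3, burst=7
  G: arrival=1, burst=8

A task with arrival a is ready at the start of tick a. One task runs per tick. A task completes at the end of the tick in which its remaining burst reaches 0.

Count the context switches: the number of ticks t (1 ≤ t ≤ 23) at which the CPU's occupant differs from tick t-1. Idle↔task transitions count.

context switches = 6

t=0: queue=[E] q_used=0 → run E
t=1: queue=[E,G] q_used=1 → run E
t=2: queue=[E,G] q_used=2 → run E
t=3: queue=[E,G,F] q_used=3 → run E
t=4: queue=[G,F,E] q_used=0 → run G
t=5: queue=[G,F,E] q_used=1 → run G
t=6: queue=[G,F,E] q_used=2 → run G
t=7: queue=[G,F,E] q_used=3 → run G
t=8: queue=[F,E,G] q_used=0 → run F
t=9: queue=[F,E,G] q_used=1 → run F
t=10: queue=[F,E,G] q_used=2 → run F
t=11: queue=[F,E,G] q_used=3 → run F
t=12: queue=[E,G,F] q_used=0 → run E
t=13: queue=[E,G,F] q_used=1 → run E
t=14: queue=[G,F] q_used=0 → run G
t=15: queue=[G,F] q_used=1 → run G
t=16: queue=[G,F] q_used=2 → run G
t=17: queue=[G,F] q_used=3 → run G
t=18: queue=[F] q_used=0 → run F
t=19: queue=[F] q_used=1 → run F
t=20: queue=[F] q_used=2 → run F
t=21: (idle)
t=22: (idle)
t=23: (idle)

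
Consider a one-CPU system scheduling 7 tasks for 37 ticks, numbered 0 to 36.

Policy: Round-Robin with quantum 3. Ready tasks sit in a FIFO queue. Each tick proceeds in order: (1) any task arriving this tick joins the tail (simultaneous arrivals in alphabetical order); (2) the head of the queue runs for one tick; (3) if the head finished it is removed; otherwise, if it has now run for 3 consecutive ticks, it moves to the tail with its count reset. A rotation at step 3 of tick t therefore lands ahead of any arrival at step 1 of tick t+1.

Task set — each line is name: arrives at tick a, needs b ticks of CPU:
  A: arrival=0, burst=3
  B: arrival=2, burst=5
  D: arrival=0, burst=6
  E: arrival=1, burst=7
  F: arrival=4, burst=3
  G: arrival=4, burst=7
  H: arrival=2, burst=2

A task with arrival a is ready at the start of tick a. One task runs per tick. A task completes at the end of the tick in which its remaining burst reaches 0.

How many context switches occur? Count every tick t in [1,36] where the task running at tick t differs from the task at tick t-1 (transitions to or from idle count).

context switches = 13

t=0: queue=[A,D] q_used=0 → run A
t=1: queue=[A,D,E] q_used=1 → run A
t=2: queue=[A,D,E,B,H] q_used=2 → run A
t=3: queue=[D,E,B,H] q_used=0 → run D
t=4: queue=[D,E,B,H,F,G] q_used=1 → run D
t=5: queue=[D,E,B,H,F,G] q_used=2 → run D
t=6: queue=[E,B,H,F,G,D] q_used=0 → run E
t=7: queue=[E,B,H,F,G,D] q_used=1 → run E
t=8: queue=[E,B,H,F,G,D] q_used=2 → run E
t=9: queue=[B,H,F,G,D,E] q_used=0 → run B
t=10: queue=[B,H,F,G,D,E] q_used=1 → run B
t=11: queue=[B,H,F,G,D,E] q_used=2 → run B
t=12: queue=[H,F,G,D,E,B] q_used=0 → run H
t=13: queue=[H,F,G,D,E,B] q_used=1 → run H
t=14: queue=[F,G,D,E,B] q_used=0 → run F
t=15: queue=[F,G,D,E,B] q_used=1 → run F
t=16: queue=[F,G,D,E,B] q_used=2 → run F
t=17: queue=[G,D,E,B] q_used=0 → run G
t=18: queue=[G,D,E,B] q_used=1 → run G
t=19: queue=[G,D,E,B] q_used=2 → run G
t=20: queue=[D,E,B,G] q_used=0 → run D
t=21: queue=[D,E,B,G] q_used=1 → run D
t=22: queue=[D,E,B,G] q_used=2 → run D
t=23: queue=[E,B,G] q_used=0 → run E
t=24: queue=[E,B,G] q_used=1 → run E
t=25: queue=[E,B,G] q_used=2 → run E
t=26: queue=[B,G,E] q_used=0 → run B
t=27: queue=[B,G,E] q_used=1 → run B
t=28: queue=[G,E] q_used=0 → run G
t=29: queue=[G,E] q_used=1 → run G
t=30: queue=[G,E] q_used=2 → run G
t=31: queue=[E,G] q_used=0 → run E
t=32: queue=[G] q_used=0 → run G
t=33: (idle)
t=34: (idle)
t=35: (idle)
t=36: (idle)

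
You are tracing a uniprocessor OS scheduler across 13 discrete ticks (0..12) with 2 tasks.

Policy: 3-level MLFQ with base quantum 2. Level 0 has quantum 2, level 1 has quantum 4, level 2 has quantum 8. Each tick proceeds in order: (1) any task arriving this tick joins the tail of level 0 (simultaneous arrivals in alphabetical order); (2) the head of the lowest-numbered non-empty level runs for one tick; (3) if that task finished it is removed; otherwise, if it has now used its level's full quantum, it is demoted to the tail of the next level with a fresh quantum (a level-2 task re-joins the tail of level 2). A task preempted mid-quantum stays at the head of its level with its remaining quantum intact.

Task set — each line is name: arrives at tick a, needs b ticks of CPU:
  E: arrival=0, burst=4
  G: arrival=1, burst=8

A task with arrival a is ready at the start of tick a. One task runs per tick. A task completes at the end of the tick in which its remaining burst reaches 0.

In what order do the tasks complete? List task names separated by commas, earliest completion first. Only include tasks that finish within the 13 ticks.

completion order = E, G

t=0: L0/L1/L2 = E/-/- → run E
t=1: L0/L1/L2 = EG/-/- → run E
t=2: L0/L1/L2 = G/E/- → run G
t=3: L0/L1/L2 = G/E/- → run G
t=4: L0/L1/L2 = -/EG/- → run E
t=5: L0/L1/L2 = -/EG/- → run E
t=6: L0/L1/L2 = -/G/- → run G
t=7: L0/L1/L2 = -/G/- → run G
t=8: L0/L1/L2 = -/G/- → run G
t=9: L0/L1/L2 = -/G/- → run G
t=10: L0/L1/L2 = -/-/G → run G
t=11: L0/L1/L2 = -/-/G → run G
t=12: (idle)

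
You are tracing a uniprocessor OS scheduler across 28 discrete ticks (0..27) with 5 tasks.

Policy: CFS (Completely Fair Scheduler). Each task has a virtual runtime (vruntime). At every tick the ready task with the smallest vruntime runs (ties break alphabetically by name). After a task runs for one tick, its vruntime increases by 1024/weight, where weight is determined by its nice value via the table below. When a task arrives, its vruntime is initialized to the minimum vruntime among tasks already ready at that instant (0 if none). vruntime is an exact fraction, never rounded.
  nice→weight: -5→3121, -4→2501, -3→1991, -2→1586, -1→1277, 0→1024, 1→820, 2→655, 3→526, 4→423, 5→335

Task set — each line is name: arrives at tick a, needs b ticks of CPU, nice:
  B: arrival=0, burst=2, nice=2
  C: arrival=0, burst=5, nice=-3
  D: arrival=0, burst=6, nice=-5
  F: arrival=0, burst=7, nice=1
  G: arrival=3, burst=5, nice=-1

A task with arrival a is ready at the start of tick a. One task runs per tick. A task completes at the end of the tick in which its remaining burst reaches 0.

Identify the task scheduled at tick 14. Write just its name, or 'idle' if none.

t=0: vr[B=0 C=0 D=0 F=0] → run B
t=1: vr[B=1024/655 C=0 D=0 F=0] → run C
t=2: vr[B=1024/655 C=1024/1991 D=0 F=0] → run D
t=3: vr[B=1024/655 C=1024/1991 D=1024/3121 F=0 G=0] → run F
t=4: vr[B=1024/655 C=1024/1991 D=1024/3121 F=256/205 G=0] → run G
t=5: vr[B=1024/655 C=1024/1991 D=1024/3121 F=256/205 G=1024/1277] → run D
t=6: vr[B=1024/655 C=1024/1991 D=2048/3121 F=256/205 G=1024/1277] → run C
t=7: vr[B=1024/655 C=2048/1991 D=2048/3121 F=256/205 G=1024/1277] → run D
t=8: vr[B=1024/655 C=2048/1991 D=3072/3121 F=256/205 G=1024/1277] → run G
t=9: vr[B=1024/655 C=2048/1991 D=3072/3121 F=256/205 G=2048/1277] → run D
t=10: vr[B=1024/655 C=2048/1991 D=4096/3121 F=256/205 G=2048/1277] → run C
t=11: vr[B=1024/655 C=3072/1991 D=4096/3121 F=256/205 G=2048/1277] → run F
t=12: vr[B=1024/655 C=3072/1991 D=4096/3121 F=512/205 G=2048/1277] → run D
t=13: vr[B=1024/655 C=3072/1991 D=5120/3121 F=512/205 G=2048/1277] → run C
t=14: vr[B=1024/655 C=4096/1991 D=5120/3121 F=512/205 G=2048/1277] → run B
t=15: vr[C=4096/1991 D=5120/3121 F=512/205 G=2048/1277] → run G
t=16: vr[C=4096/1991 D=5120/3121 F=512/205 G=3072/1277] → run D
t=17: vr[C=4096/1991 F=512/205 G=3072/1277] → run C
t=18: vr[F=512/205 G=3072/1277] → run G
t=19: vr[F=512/205 G=4096/1277] → run F
t=20: vr[F=768/205 G=4096/1277] → run G
t=21: vr[F=768/205] → run F
t=22: vr[F=1024/205] → run F
t=23: vr[F=256/41] → run F
t=24: vr[F=1536/205] → run F
t=25: (idle)
t=26: (idle)
t=27: (idle)

running at tick 14 = B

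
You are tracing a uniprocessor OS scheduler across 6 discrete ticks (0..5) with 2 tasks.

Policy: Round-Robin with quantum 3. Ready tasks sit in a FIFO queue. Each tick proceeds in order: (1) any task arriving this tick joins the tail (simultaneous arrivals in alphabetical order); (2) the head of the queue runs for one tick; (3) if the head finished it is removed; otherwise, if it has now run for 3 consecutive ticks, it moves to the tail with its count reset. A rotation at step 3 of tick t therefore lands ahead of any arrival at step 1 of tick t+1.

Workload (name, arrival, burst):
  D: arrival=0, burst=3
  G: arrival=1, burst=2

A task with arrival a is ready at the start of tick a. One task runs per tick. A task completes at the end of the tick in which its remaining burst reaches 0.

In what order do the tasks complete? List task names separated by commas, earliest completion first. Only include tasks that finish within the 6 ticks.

t=0: queue=[D] q_used=0 → run D
t=1: queue=[D,G] q_used=1 → run D
t=2: queue=[D,G] q_used=2 → run D
t=3: queue=[G] q_used=0 → run G
t=4: queue=[G] q_used=1 → run G
t=5: (idle)

completion order = D, G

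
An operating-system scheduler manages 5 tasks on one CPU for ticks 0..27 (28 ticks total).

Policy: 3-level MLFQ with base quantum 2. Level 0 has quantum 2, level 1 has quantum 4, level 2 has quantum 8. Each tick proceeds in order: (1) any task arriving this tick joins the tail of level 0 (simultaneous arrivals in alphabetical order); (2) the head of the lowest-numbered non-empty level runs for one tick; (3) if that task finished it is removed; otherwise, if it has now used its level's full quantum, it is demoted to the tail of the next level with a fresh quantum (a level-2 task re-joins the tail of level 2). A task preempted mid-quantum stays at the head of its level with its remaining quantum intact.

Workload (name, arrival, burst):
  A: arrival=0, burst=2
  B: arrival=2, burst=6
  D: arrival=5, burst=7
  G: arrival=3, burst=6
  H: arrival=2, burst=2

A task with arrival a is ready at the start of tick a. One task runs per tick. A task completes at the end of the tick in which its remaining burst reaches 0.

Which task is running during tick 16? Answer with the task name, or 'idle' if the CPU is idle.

running at tick 16 = G

t=0: L0/L1/L2 = A/-/- → run A
t=1: L0/L1/L2 = A/-/- → run A
t=2: L0/L1/L2 = BH/-/- → run B
t=3: L0/L1/L2 = BHG/-/- → run B
t=4: L0/L1/L2 = HG/B/- → run H
t=5: L0/L1/L2 = HGD/B/- → run H
t=6: L0/L1/L2 = GD/B/- → run G
t=7: L0/L1/L2 = GD/B/- → run G
t=8: L0/L1/L2 = D/BG/- → run D
t=9: L0/L1/L2 = D/BG/- → run D
t=10: L0/L1/L2 = -/BGD/- → run B
t=11: L0/L1/L2 = -/BGD/- → run B
t=12: L0/L1/L2 = -/BGD/- → run B
t=13: L0/L1/L2 = -/BGD/- → run B
t=14: L0/L1/L2 = -/GD/- → run G
t=15: L0/L1/L2 = -/GD/- → run G
t=16: L0/L1/L2 = -/GD/- → run G
t=17: L0/L1/L2 = -/GD/- → run G
t=18: L0/L1/L2 = -/D/- → run D
t=19: L0/L1/L2 = -/D/- → run D
t=20: L0/L1/L2 = -/D/- → run D
t=21: L0/L1/L2 = -/D/- → run D
t=22: L0/L1/L2 = -/-/D → run D
t=23: (idle)
t=24: (idle)
t=25: (idle)
t=26: (idle)
t=27: (idle)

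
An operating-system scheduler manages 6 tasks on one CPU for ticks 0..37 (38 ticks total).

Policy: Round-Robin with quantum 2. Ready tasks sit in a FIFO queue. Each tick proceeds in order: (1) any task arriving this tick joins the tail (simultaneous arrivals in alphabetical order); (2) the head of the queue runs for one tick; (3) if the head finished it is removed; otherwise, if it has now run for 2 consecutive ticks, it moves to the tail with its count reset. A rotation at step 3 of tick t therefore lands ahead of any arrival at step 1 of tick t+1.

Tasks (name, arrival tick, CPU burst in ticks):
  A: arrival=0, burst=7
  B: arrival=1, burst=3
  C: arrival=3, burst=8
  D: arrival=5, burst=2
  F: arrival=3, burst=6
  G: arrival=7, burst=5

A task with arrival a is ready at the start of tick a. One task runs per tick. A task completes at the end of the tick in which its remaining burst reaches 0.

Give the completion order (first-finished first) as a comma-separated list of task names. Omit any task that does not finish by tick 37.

completion order = B, D, A, F, G, C

t=0: queue=[A] q_used=0 → run A
t=1: queue=[A,B] q_used=1 → run A
t=2: queue=[B,A] q_used=0 → run B
t=3: queue=[B,A,C,F] q_used=1 → run B
t=4: queue=[A,C,F,B] q_used=0 → run A
t=5: queue=[A,C,F,B,D] q_used=1 → run A
t=6: queue=[C,F,B,D,A] q_used=0 → run C
t=7: queue=[C,F,B,D,A,G] q_used=1 → run C
t=8: queue=[F,B,D,A,G,C] q_used=0 → run F
t=9: queue=[F,B,D,A,G,C] q_used=1 → run F
t=10: queue=[B,D,A,G,C,F] q_used=0 → run B
t=11: queue=[D,A,G,C,F] q_used=0 → run D
t=12: queue=[D,A,G,C,F] q_used=1 → run D
t=13: queue=[A,G,C,F] q_used=0 → run A
t=14: queue=[A,G,C,F] q_used=1 → run A
t=15: queue=[G,C,F,A] q_used=0 → run G
t=16: queue=[G,C,F,A] q_used=1 → run G
t=17: queue=[C,F,A,G] q_used=0 → run C
t=18: queue=[C,F,A,G] q_used=1 → run C
t=19: queue=[F,A,G,C] q_used=0 → run F
t=20: queue=[F,A,G,C] q_used=1 → run F
t=21: queue=[A,G,C,F] q_used=0 → run A
t=22: queue=[G,C,F] q_used=0 → run G
t=23: queue=[G,C,F] q_used=1 → run G
t=24: queue=[C,F,G] q_used=0 → run C
t=25: queue=[C,F,G] q_used=1 → run C
t=26: queue=[F,G,C] q_used=0 → run F
t=27: queue=[F,G,C] q_used=1 → run F
t=28: queue=[G,C] q_used=0 → run G
t=29: queue=[C] q_used=0 → run C
t=30: queue=[C] q_used=1 → run C
t=31: (idle)
t=32: (idle)
t=33: (idle)
t=34: (idle)
t=35: (idle)
t=36: (idle)
t=37: (idle)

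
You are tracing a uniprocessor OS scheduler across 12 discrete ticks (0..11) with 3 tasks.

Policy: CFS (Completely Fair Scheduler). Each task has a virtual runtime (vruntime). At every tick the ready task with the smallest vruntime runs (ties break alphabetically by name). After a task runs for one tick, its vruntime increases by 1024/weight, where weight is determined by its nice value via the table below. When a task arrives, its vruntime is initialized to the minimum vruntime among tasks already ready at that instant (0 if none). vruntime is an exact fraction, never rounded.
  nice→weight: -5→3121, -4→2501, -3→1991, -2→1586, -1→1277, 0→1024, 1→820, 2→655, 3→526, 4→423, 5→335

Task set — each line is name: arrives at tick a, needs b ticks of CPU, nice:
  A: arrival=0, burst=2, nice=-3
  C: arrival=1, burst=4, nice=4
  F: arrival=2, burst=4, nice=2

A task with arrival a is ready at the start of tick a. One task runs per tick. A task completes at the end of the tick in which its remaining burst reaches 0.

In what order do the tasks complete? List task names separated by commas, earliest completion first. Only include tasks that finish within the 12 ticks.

completion order = A, F, C

t=0: vr[A=0] → run A
t=1: vr[A=1024/1991 C=1024/1991] → run A
t=2: vr[C=1024/1991 F=1024/1991] → run C
t=3: vr[C=2471936/842193 F=1024/1991] → run F
t=4: vr[C=2471936/842193 F=2709504/1304105] → run F
t=5: vr[C=2471936/842193 F=4748288/1304105] → run C
t=6: vr[C=4510720/842193 F=4748288/1304105] → run F
t=7: vr[C=4510720/842193 F=6787072/1304105] → run F
t=8: vr[C=4510720/842193] → run C
t=9: vr[C=2183168/280731] → run C
t=10: (idle)
t=11: (idle)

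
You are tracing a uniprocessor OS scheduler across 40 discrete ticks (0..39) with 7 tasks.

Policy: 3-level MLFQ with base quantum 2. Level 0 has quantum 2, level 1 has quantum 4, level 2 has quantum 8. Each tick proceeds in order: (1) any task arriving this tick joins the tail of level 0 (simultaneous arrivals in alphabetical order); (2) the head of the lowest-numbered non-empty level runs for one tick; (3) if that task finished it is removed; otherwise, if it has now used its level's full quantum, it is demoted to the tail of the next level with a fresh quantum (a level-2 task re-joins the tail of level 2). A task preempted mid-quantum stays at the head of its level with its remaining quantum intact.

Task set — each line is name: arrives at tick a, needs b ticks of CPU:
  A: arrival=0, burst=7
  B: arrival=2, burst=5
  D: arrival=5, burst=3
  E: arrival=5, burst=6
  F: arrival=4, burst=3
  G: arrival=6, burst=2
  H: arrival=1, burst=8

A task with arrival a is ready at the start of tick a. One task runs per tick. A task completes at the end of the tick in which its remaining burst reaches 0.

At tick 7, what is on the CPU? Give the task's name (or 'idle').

t=0: L0/L1/L2 = A/-/- → run A
t=1: L0/L1/L2 = AH/-/- → run A
t=2: L0/L1/L2 = HB/A/- → run H
t=3: L0/L1/L2 = HB/A/- → run H
t=4: L0/L1/L2 = BF/AH/- → run B
t=5: L0/L1/L2 = BFDE/AH/- → run B
t=6: L0/L1/L2 = FDEG/AHB/- → run F
t=7: L0/L1/L2 = FDEG/AHB/- → run F
t=8: L0/L1/L2 = DEG/AHBF/- → run D
t=9: L0/L1/L2 = DEG/AHBF/- → run D
t=10: L0/L1/L2 = EG/AHBFD/- → run E
t=11: L0/L1/L2 = EG/AHBFD/- → run E
t=12: L0/L1/L2 = G/AHBFDE/- → run G
t=13: L0/L1/L2 = G/AHBFDE/- → run G
t=14: L0/L1/L2 = -/AHBFDE/- → run A
t=15: L0/L1/L2 = -/AHBFDE/- → run A
t=16: L0/L1/L2 = -/AHBFDE/- → run A
t=17: L0/L1/L2 = -/AHBFDE/- → run A
t=18: L0/L1/L2 = -/HBFDE/A → run H
t=19: L0/L1/L2 = -/HBFDE/A → run H
t=20: L0/L1/L2 = -/HBFDE/A → run H
t=21: L0/L1/L2 = -/HBFDE/A → run H
t=22: L0/L1/L2 = -/BFDE/AH → run B
t=23: L0/L1/L2 = -/BFDE/AH → run B
t=24: L0/L1/L2 = -/BFDE/AH → run B
t=25: L0/L1/L2 = -/FDE/AH → run F
t=26: L0/L1/L2 = -/DE/AH → run D
t=27: L0/L1/L2 = -/E/AH → run E
t=28: L0/L1/L2 = -/E/AH → run E
t=29: L0/L1/L2 = -/E/AH → run E
t=30: L0/L1/L2 = -/E/AH → run E
t=31: L0/L1/L2 = -/-/AH → run A
t=32: L0/L1/L2 = -/-/H → run H
t=33: L0/L1/L2 = -/-/H → run H
t=34: (idle)
t=35: (idle)
t=36: (idle)
t=37: (idle)
t=38: (idle)
t=39: (idle)

running at tick 7 = F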